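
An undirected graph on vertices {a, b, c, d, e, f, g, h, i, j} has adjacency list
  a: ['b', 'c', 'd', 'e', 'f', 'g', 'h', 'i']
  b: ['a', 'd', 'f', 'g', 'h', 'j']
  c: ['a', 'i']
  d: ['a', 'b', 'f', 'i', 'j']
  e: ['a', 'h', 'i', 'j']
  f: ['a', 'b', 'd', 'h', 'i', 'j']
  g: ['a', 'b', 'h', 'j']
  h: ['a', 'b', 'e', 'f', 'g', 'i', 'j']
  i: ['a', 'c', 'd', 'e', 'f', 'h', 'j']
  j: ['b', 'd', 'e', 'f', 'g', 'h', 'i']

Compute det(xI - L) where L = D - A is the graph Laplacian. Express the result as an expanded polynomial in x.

x^10 - 56x^9 + 1368x^8 - 19096x^7 + 167466x^6 - 954066x^5 + 3518387x^4 - 8062264x^3 + 10354129x^2 - 5629560x

Reading degrees in the order [a, b, c, d, e, f, g, h, i, j] gives [8, 6, 2, 5, 4, 6, 4, 7, 7, 7]; set D = diag(8, 6, 2, 5, 4, 6, 4, 7, 7, 7) and form L = D - A. L has integer entries, so p(x) = det(xI - L) has integer coefficients. Expanding the determinant yields x^10 - 56x^9 + 1368x^8 - 19096x^7 + 167466x^6 - 954066x^5 + 3518387x^4 - 8062264x^3 + 10354129x^2 - 5629560x. The coefficient of x^9 equals -trace(L) = -56, matching the sum of degrees.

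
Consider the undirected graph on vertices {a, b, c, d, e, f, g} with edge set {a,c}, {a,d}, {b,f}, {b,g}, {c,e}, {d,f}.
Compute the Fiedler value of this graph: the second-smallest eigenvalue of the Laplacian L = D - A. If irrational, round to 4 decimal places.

0.1981

Each diagonal entry of L is the vertex degree and each off-diagonal entry is -1 where an edge is present, 0 otherwise; in the order [a, b, c, d, e, f, g] the diagonal is [2, 2, 2, 2, 1, 2, 1]. Computing the eigenvalues of L and sorting gives [0, 0.1981, 0.7530, 1.5550, 2.4450, 3.2470, 3.8019]. The Fiedler value lambda_2 = 0.1981 is strictly positive, so the graph is connected. The eigenvalues sum to 12, which equals trace(L) = 2|E|. The largest eigenvalue, 3.8019, is at most the vertex count 7.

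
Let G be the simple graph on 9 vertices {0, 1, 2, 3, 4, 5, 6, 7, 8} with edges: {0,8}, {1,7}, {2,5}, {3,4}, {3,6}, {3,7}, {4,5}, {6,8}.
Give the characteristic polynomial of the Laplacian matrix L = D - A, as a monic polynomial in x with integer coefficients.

x^9 - 16x^8 + 104x^7 - 354x^6 + 677x^5 - 724x^4 + 405x^3 - 102x^2 + 9x

Reading degrees in the order [0, 1, 2, 3, 4, 5, 6, 7, 8] gives [1, 1, 1, 3, 2, 2, 2, 2, 2]; set D = diag(1, 1, 1, 3, 2, 2, 2, 2, 2) and form L = D - A. L has integer entries, so p(x) = det(xI - L) has integer coefficients. Expanding the determinant yields x^9 - 16x^8 + 104x^7 - 354x^6 + 677x^5 - 724x^4 + 405x^3 - 102x^2 + 9x. The constant term is 0 because L is singular (the all-ones vector lies in its kernel). The largest eigenvalue, 4.4605, is at most the vertex count 9. By the matrix-tree theorem the graph has (1/9) * product of the nonzero eigenvalues = 1 spanning tree.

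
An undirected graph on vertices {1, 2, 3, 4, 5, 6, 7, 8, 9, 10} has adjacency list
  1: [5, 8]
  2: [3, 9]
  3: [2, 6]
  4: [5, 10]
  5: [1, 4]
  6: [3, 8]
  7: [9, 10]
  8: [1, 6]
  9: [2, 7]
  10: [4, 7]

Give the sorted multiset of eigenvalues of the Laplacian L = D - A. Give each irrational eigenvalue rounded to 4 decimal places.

With the vertex order [1, 2, 3, 4, 5, 6, 7, 8, 9, 10], the degrees are [2, 2, 2, 2, 2, 2, 2, 2, 2, 2], giving D = diag(2, 2, 2, 2, 2, 2, 2, 2, 2, 2) and L = D - A. Diagonalising L (or applying a numerical eigensolver to the 10x10 matrix) gives the spectrum above. There is one zero in the spectrum, matching the 1 component.

[0, 0.3820, 0.3820, 1.3820, 1.3820, 2.6180, 2.6180, 3.6180, 3.6180, 4]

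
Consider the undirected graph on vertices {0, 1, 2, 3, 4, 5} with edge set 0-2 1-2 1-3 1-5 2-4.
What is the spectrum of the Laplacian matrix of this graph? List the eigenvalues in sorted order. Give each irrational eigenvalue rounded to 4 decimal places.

Reading degrees in the order [0, 1, 2, 3, 4, 5] gives [1, 3, 3, 1, 1, 1]; set D = diag(1, 3, 3, 1, 1, 1) and form L = D - A. Since every row of L sums to 0, the all-ones vector is in the kernel and 0 is an eigenvalue. The single zero eigenvalue shows the graph is connected. There is one zero in the spectrum, matching the 1 component.

[0, 0.4384, 1, 1, 3, 4.5616]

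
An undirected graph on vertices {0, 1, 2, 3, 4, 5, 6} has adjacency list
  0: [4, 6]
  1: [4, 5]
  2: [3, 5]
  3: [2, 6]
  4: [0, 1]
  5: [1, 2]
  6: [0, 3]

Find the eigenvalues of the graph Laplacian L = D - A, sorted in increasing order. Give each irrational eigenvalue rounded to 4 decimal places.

[0, 0.7530, 0.7530, 2.4450, 2.4450, 3.8019, 3.8019]

Each diagonal entry of L is the vertex degree and each off-diagonal entry is -1 where an edge is present, 0 otherwise; in the order [0, 1, 2, 3, 4, 5, 6] the diagonal is [2, 2, 2, 2, 2, 2, 2]. The multiplicity of 0 as a Laplacian eigenvalue equals the number of connected components. There is one zero in the spectrum, matching the 1 component.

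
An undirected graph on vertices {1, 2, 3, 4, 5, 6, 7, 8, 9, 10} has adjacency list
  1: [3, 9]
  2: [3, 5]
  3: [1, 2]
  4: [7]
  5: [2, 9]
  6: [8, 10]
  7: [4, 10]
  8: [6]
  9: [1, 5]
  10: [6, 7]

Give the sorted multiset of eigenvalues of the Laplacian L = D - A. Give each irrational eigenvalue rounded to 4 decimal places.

[0, 0, 0.3820, 1.3820, 1.3820, 1.3820, 2.6180, 3.6180, 3.6180, 3.6180]

Each diagonal entry of L is the vertex degree and each off-diagonal entry is -1 where an edge is present, 0 otherwise; in the order [1, 2, 3, 4, 5, 6, 7, 8, 9, 10] the diagonal is [2, 2, 2, 1, 2, 2, 2, 1, 2, 2]. Since every row of L sums to 0, the all-ones vector is in the kernel and 0 is an eigenvalue. The 2 zero eigenvalues correspond to the 2 connected components. There are 2 zeros in the spectrum, matching the 2 components. The eigenvalues sum to 18, which equals trace(L) = 2|E|.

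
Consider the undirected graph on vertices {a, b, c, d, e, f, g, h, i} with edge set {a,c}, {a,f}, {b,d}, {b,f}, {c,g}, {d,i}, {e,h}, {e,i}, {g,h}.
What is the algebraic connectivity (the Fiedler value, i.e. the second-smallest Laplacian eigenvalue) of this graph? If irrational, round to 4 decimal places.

With the vertex order [a, b, c, d, e, f, g, h, i], the degrees are [2, 2, 2, 2, 2, 2, 2, 2, 2], giving D = diag(2, 2, 2, 2, 2, 2, 2, 2, 2) and L = D - A. The sorted Laplacian eigenvalues are [0, 0.4679, 0.4679, 1.6527, 1.6527, 3, 3, 3.8794, 3.8794]; the algebraic connectivity is the second entry, 0.4679. There is one zero in the spectrum, matching the 1 component. The eigenvalues sum to 18, which equals trace(L) = 2|E|.

0.4679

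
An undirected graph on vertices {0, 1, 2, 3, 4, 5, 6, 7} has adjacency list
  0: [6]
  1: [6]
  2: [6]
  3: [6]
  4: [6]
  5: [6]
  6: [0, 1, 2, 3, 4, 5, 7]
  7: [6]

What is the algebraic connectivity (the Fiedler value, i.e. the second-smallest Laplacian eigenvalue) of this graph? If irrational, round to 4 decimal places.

Each diagonal entry of L is the vertex degree and each off-diagonal entry is -1 where an edge is present, 0 otherwise; in the order [0, 1, 2, 3, 4, 5, 6, 7] the diagonal is [1, 1, 1, 1, 1, 1, 7, 1]. Computing the eigenvalues of L and sorting gives [0, 1, 1, 1, 1, 1, 1, 8]. The Fiedler value lambda_2 = 1 is strictly positive, so the graph is connected. The eigenvalues sum to 14, which equals trace(L) = 2|E|. The largest eigenvalue, 8, is at most the vertex count 8.

1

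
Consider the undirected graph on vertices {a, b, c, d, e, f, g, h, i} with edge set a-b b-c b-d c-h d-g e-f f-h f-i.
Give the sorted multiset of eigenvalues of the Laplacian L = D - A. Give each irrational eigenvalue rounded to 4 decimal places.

With the vertex order [a, b, c, d, e, f, g, h, i], the degrees are [1, 3, 2, 2, 1, 3, 1, 2, 1], giving D = diag(1, 3, 2, 2, 1, 3, 1, 2, 1) and L = D - A. L is symmetric positive semidefinite, so every eigenvalue is real and nonnegative. The largest eigenvalue, 4.4065, is at most the vertex count 9.

[0, 0.1538, 0.5764, 1, 1, 2.1128, 2.6757, 4.0748, 4.4065]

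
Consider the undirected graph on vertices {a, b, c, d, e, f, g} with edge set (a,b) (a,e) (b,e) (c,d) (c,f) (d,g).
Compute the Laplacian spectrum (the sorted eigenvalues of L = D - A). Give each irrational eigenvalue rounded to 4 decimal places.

[0, 0, 0.5858, 2, 3, 3, 3.4142]

Each diagonal entry of L is the vertex degree and each off-diagonal entry is -1 where an edge is present, 0 otherwise; in the order [a, b, c, d, e, f, g] the diagonal is [2, 2, 2, 2, 2, 1, 1]. The multiplicity of 0 as a Laplacian eigenvalue equals the number of connected components. The 2 zero eigenvalues correspond to the 2 connected components. The eigenvalues sum to 12, which equals trace(L) = 2|E|.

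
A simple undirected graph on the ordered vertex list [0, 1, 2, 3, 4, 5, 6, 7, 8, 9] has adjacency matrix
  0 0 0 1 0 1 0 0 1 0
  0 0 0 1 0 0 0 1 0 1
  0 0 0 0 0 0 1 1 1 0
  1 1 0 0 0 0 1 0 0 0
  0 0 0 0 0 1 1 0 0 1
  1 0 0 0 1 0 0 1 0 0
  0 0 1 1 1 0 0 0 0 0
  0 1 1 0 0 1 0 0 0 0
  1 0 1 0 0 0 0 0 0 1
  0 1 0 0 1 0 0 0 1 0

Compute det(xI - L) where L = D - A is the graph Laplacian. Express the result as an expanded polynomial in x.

x^10 - 30x^9 + 390x^8 - 2880x^7 + 13305x^6 - 39882x^5 + 77640x^4 - 94800x^3 + 66000x^2 - 20000x

Reading degrees in the order [0, 1, 2, 3, 4, 5, 6, 7, 8, 9] gives [3, 3, 3, 3, 3, 3, 3, 3, 3, 3]; set D = diag(3, 3, 3, 3, 3, 3, 3, 3, 3, 3) and form L = D - A. Computing det(xI - L) by cofactor expansion (or equivalently via sum-over-permutations) gives x^10 - 30x^9 + 390x^8 - 2880x^7 + 13305x^6 - 39882x^5 + 77640x^4 - 94800x^3 + 66000x^2 - 20000x. Since p(0) = det(-L) = 0, x divides p(x). By the matrix-tree theorem the graph has (1/10) * product of the nonzero eigenvalues = 2000 spanning trees.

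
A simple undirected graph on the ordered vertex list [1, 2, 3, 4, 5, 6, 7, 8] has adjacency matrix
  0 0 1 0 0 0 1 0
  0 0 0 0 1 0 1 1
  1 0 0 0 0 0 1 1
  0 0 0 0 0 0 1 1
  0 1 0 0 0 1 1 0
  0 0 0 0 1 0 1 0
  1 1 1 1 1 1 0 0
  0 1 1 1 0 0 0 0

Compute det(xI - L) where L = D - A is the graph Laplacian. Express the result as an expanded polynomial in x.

Each diagonal entry of L is the vertex degree and each off-diagonal entry is -1 where an edge is present, 0 otherwise; in the order [1, 2, 3, 4, 5, 6, 7, 8] the diagonal is [2, 3, 3, 2, 3, 2, 6, 3]. L has integer entries, so p(x) = det(xI - L) has integer coefficients. Expanding the determinant yields x^8 - 24x^7 + 234x^6 - 1202x^5 + 3510x^4 - 5818x^3 + 5062x^2 - 1784x. The constant term is 0 because L is singular (the all-ones vector lies in its kernel). The largest eigenvalue, 7.1726, is at most the vertex count 8.

x^8 - 24x^7 + 234x^6 - 1202x^5 + 3510x^4 - 5818x^3 + 5062x^2 - 1784x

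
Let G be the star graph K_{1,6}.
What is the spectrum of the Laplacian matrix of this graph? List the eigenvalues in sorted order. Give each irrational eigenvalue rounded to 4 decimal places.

The graph has 7 vertices and degree multiset [6, 1, 1, 1, 1, 1, 1]; D is the diagonal matrix of degrees and L = D - A. Since every row of L sums to 0, the all-ones vector is in the kernel and 0 is an eigenvalue. The largest eigenvalue, 7, is at most the vertex count 7.

[0, 1, 1, 1, 1, 1, 7]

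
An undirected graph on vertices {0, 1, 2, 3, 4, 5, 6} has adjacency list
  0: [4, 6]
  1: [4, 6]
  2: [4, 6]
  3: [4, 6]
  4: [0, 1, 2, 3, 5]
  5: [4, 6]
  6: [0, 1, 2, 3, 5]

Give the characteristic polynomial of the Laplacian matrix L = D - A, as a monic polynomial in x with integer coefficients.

Reading degrees in the order [0, 1, 2, 3, 4, 5, 6] gives [2, 2, 2, 2, 5, 2, 5]; set D = diag(2, 2, 2, 2, 5, 2, 5) and form L = D - A. L has integer entries, so p(x) = det(xI - L) has integer coefficients. Expanding the determinant yields x^7 - 20x^6 + 155x^5 - 600x^4 + 1240x^3 - 1312x^2 + 560x. The coefficient of x^6 equals -trace(L) = -20, matching the sum of degrees. The largest eigenvalue, 7, is at most the vertex count 7.

x^7 - 20x^6 + 155x^5 - 600x^4 + 1240x^3 - 1312x^2 + 560x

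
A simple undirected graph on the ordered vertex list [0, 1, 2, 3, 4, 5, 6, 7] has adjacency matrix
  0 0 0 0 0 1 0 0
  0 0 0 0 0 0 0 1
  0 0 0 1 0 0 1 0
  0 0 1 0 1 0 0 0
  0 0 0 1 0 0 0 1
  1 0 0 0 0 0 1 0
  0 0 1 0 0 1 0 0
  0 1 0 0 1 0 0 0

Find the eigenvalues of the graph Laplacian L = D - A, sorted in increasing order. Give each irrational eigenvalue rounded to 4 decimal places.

[0, 0.1522, 0.5858, 1.2346, 2, 2.7654, 3.4142, 3.8478]

Reading degrees in the order [0, 1, 2, 3, 4, 5, 6, 7] gives [1, 1, 2, 2, 2, 2, 2, 2]; set D = diag(1, 1, 2, 2, 2, 2, 2, 2) and form L = D - A. Diagonalising L (or applying a numerical eigensolver to the 8x8 matrix) gives the spectrum above. The single zero eigenvalue shows the graph is connected. By the matrix-tree theorem the graph has (1/8) * product of the nonzero eigenvalues = 1 spanning tree.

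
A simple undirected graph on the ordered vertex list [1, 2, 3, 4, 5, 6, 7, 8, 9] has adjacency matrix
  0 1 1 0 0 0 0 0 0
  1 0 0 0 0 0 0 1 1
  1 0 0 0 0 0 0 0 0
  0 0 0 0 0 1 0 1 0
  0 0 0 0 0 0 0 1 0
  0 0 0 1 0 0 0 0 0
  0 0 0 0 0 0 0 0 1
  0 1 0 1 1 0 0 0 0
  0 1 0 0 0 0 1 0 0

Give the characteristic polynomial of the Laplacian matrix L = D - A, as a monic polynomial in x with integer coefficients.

x^9 - 16x^8 + 103x^7 - 344x^6 + 640x^5 - 662x^4 + 361x^3 - 94x^2 + 9x

Each diagonal entry of L is the vertex degree and each off-diagonal entry is -1 where an edge is present, 0 otherwise; in the order [1, 2, 3, 4, 5, 6, 7, 8, 9] the diagonal is [2, 3, 1, 2, 1, 1, 1, 3, 2]. Computing det(xI - L) by cofactor expansion (or equivalently via sum-over-permutations) gives x^9 - 16x^8 + 103x^7 - 344x^6 + 640x^5 - 662x^4 + 361x^3 - 94x^2 + 9x. The constant term is 0 because L is singular (the all-ones vector lies in its kernel).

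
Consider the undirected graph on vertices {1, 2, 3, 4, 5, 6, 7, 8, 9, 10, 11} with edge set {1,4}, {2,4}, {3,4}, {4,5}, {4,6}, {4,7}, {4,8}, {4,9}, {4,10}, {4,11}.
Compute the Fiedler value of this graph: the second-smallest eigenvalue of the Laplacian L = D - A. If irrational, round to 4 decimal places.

1

Reading degrees in the order [1, 2, 3, 4, 5, 6, 7, 8, 9, 10, 11] gives [1, 1, 1, 10, 1, 1, 1, 1, 1, 1, 1]; set D = diag(1, 1, 1, 10, 1, 1, 1, 1, 1, 1, 1) and form L = D - A. The sorted Laplacian eigenvalues are [0, 1, 1, 1, 1, 1, 1, 1, 1, 1, 11]; the algebraic connectivity is the second entry, 1. The eigenvalues sum to 20, which equals trace(L) = 2|E|. There is one zero in the spectrum, matching the 1 component.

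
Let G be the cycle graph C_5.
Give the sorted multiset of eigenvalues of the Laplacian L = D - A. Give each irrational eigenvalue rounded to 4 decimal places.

[0, 1.3820, 1.3820, 3.6180, 3.6180]

The graph has 5 vertices and degree multiset [2, 2, 2, 2, 2]; D is the diagonal matrix of degrees and L = D - A. The multiplicity of 0 as a Laplacian eigenvalue equals the number of connected components. The eigenvalues sum to 10, which equals trace(L) = 2|E|.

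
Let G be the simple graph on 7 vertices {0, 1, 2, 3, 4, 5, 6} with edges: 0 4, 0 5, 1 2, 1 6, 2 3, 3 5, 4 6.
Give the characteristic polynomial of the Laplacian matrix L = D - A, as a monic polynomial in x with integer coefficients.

With the vertex order [0, 1, 2, 3, 4, 5, 6], the degrees are [2, 2, 2, 2, 2, 2, 2], giving D = diag(2, 2, 2, 2, 2, 2, 2) and L = D - A. Computing det(xI - L) by cofactor expansion (or equivalently via sum-over-permutations) gives x^7 - 14x^6 + 77x^5 - 210x^4 + 294x^3 - 196x^2 + 49x. The constant term is 0 because L is singular (the all-ones vector lies in its kernel). There is one zero in the spectrum, matching the 1 component.

x^7 - 14x^6 + 77x^5 - 210x^4 + 294x^3 - 196x^2 + 49x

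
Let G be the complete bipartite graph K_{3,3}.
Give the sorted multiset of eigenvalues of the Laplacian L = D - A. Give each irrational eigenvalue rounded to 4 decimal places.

[0, 3, 3, 3, 3, 6]

The graph has 6 vertices and degree multiset [3, 3, 3, 3, 3, 3]; D is the diagonal matrix of degrees and L = D - A. L is symmetric positive semidefinite, so every eigenvalue is real and nonnegative.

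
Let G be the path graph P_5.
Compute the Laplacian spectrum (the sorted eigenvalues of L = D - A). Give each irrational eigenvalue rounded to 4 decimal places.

The graph has 5 vertices and degree multiset [2, 2, 2, 1, 1]; D is the diagonal matrix of degrees and L = D - A. L is symmetric positive semidefinite, so every eigenvalue is real and nonnegative. The single zero eigenvalue shows the graph is connected. The eigenvalues sum to 8, which equals trace(L) = 2|E|.

[0, 0.3820, 1.3820, 2.6180, 3.6180]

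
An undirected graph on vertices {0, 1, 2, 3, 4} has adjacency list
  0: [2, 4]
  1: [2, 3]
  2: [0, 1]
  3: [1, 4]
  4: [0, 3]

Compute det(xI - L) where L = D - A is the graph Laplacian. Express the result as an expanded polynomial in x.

Each diagonal entry of L is the vertex degree and each off-diagonal entry is -1 where an edge is present, 0 otherwise; in the order [0, 1, 2, 3, 4] the diagonal is [2, 2, 2, 2, 2]. Computing det(xI - L) by cofactor expansion (or equivalently via sum-over-permutations) gives x^5 - 10x^4 + 35x^3 - 50x^2 + 25x. Since p(0) = det(-L) = 0, x divides p(x). By the matrix-tree theorem the graph has (1/5) * product of the nonzero eigenvalues = 5 spanning trees.

x^5 - 10x^4 + 35x^3 - 50x^2 + 25x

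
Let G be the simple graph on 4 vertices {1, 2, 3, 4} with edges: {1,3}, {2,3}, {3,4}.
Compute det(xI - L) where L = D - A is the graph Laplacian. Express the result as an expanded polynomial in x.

With the vertex order [1, 2, 3, 4], the degrees are [1, 1, 3, 1], giving D = diag(1, 1, 3, 1) and L = D - A. Computing det(xI - L) by cofactor expansion (or equivalently via sum-over-permutations) gives x^4 - 6x^3 + 9x^2 - 4x. Since p(0) = det(-L) = 0, x divides p(x). The largest eigenvalue, 4, is at most the vertex count 4.

x^4 - 6x^3 + 9x^2 - 4x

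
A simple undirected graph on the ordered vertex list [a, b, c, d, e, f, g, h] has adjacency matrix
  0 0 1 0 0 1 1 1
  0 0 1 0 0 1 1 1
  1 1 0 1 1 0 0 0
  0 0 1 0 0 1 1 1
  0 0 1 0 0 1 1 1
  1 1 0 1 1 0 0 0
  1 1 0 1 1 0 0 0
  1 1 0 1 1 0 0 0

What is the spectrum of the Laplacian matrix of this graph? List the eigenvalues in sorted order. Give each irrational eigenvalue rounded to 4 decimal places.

With the vertex order [a, b, c, d, e, f, g, h], the degrees are [4, 4, 4, 4, 4, 4, 4, 4], giving D = diag(4, 4, 4, 4, 4, 4, 4, 4) and L = D - A. Diagonalising L (or applying a numerical eigensolver to the 8x8 matrix) gives the spectrum above. By the matrix-tree theorem the graph has (1/8) * product of the nonzero eigenvalues = 4096 spanning trees. There is one zero in the spectrum, matching the 1 component.

[0, 4, 4, 4, 4, 4, 4, 8]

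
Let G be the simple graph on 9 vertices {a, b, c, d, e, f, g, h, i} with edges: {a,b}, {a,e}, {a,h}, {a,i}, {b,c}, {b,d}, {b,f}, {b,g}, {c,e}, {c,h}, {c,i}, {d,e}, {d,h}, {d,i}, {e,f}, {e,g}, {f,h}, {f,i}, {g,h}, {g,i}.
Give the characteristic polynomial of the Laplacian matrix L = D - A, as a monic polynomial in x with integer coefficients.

With the vertex order [a, b, c, d, e, f, g, h, i], the degrees are [4, 5, 4, 4, 5, 4, 4, 5, 5], giving D = diag(4, 5, 4, 4, 5, 4, 4, 5, 5) and L = D - A. The eigenvalues of L are [0, 4, 4, 4, 4, 5, 5, 5, 9]; the characteristic polynomial is the product of (x - lambda_i), which multiplies out to x^9 - 40x^8 + 690x^7 - 6720x^6 + 40485x^5 - 154704x^4 + 366560x^3 - 492800x^2 + 288000x. The constant term is 0 because L is singular (the all-ones vector lies in its kernel). The largest eigenvalue, 9, is at most the vertex count 9. The eigenvalues sum to 40, which equals trace(L) = 2|E|.

x^9 - 40x^8 + 690x^7 - 6720x^6 + 40485x^5 - 154704x^4 + 366560x^3 - 492800x^2 + 288000x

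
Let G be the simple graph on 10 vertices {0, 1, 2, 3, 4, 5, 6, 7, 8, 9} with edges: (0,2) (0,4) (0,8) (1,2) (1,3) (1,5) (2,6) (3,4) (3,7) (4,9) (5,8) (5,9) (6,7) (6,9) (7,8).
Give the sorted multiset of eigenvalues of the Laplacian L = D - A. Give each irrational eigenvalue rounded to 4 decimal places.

Each diagonal entry of L is the vertex degree and each off-diagonal entry is -1 where an edge is present, 0 otherwise; in the order [0, 1, 2, 3, 4, 5, 6, 7, 8, 9] the diagonal is [3, 3, 3, 3, 3, 3, 3, 3, 3, 3]. L is symmetric positive semidefinite, so every eigenvalue is real and nonnegative. The eigenvalues sum to 30, which equals trace(L) = 2|E|.

[0, 2, 2, 2, 2, 2, 5, 5, 5, 5]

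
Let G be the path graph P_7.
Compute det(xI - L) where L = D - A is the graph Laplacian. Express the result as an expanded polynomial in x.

x^7 - 12x^6 + 55x^5 - 120x^4 + 126x^3 - 56x^2 + 7x

The graph has 7 vertices and degree multiset [2, 2, 2, 2, 2, 1, 1]; D is the diagonal matrix of degrees and L = D - A. L has integer entries, so p(x) = det(xI - L) has integer coefficients. Expanding the determinant yields x^7 - 12x^6 + 55x^5 - 120x^4 + 126x^3 - 56x^2 + 7x. Since p(0) = det(-L) = 0, x divides p(x). The largest eigenvalue, 3.8019, is at most the vertex count 7.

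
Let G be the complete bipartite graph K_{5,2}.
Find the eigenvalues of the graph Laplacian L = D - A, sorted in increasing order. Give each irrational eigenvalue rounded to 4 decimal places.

[0, 2, 2, 2, 2, 5, 7]

The graph has 7 vertices and degree multiset [5, 5, 2, 2, 2, 2, 2]; D is the diagonal matrix of degrees and L = D - A. Diagonalising L (or applying a numerical eigensolver to the 7x7 matrix) gives the spectrum above. The eigenvalues sum to 20, which equals trace(L) = 2|E|.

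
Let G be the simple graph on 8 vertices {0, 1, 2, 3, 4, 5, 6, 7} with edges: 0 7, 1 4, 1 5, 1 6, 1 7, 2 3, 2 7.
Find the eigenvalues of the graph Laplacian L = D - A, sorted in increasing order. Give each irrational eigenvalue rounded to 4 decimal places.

[0, 0.2888, 0.6742, 1, 1, 2.1694, 3.5857, 5.2819]

Reading degrees in the order [0, 1, 2, 3, 4, 5, 6, 7] gives [1, 4, 2, 1, 1, 1, 1, 3]; set D = diag(1, 4, 2, 1, 1, 1, 1, 3) and form L = D - A. Since every row of L sums to 0, the all-ones vector is in the kernel and 0 is an eigenvalue. The largest eigenvalue, 5.2819, is at most the vertex count 8. The eigenvalues sum to 14, which equals trace(L) = 2|E|.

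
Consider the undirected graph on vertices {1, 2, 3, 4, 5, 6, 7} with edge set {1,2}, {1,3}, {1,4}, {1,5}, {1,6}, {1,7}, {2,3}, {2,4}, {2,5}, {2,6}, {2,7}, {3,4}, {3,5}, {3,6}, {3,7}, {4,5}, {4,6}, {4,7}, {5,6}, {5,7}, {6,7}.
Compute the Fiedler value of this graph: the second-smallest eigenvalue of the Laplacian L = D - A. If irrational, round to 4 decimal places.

7

Reading degrees in the order [1, 2, 3, 4, 5, 6, 7] gives [6, 6, 6, 6, 6, 6, 6]; set D = diag(6, 6, 6, 6, 6, 6, 6) and form L = D - A. Computing the eigenvalues of L and sorting gives [0, 7, 7, 7, 7, 7, 7]. The Fiedler value lambda_2 = 7 is strictly positive, so the graph is connected. By the matrix-tree theorem the graph has (1/7) * product of the nonzero eigenvalues = 16807 spanning trees.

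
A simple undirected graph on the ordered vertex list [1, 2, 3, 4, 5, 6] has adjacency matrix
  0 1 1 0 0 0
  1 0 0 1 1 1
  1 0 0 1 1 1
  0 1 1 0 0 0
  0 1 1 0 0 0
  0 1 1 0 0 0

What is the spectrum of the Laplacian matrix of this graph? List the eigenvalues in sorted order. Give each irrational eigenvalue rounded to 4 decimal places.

[0, 2, 2, 2, 4, 6]

Reading degrees in the order [1, 2, 3, 4, 5, 6] gives [2, 4, 4, 2, 2, 2]; set D = diag(2, 4, 4, 2, 2, 2) and form L = D - A. Since every row of L sums to 0, the all-ones vector is in the kernel and 0 is an eigenvalue. There is one zero in the spectrum, matching the 1 component.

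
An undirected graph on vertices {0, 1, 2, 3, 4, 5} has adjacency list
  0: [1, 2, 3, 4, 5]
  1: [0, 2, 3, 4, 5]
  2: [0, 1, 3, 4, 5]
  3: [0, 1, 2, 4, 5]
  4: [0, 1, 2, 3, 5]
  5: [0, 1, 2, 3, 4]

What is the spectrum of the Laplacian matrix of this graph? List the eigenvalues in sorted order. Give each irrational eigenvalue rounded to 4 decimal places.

[0, 6, 6, 6, 6, 6]

With the vertex order [0, 1, 2, 3, 4, 5], the degrees are [5, 5, 5, 5, 5, 5], giving D = diag(5, 5, 5, 5, 5, 5) and L = D - A. Diagonalising L (or applying a numerical eigensolver to the 6x6 matrix) gives the spectrum above. The single zero eigenvalue shows the graph is connected. The eigenvalues sum to 30, which equals trace(L) = 2|E|.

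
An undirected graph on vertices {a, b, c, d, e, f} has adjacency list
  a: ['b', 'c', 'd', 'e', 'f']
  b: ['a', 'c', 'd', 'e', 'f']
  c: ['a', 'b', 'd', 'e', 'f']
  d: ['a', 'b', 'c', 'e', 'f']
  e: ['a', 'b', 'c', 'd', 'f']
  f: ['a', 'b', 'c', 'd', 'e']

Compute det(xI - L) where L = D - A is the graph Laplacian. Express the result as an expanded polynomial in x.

x^6 - 30x^5 + 360x^4 - 2160x^3 + 6480x^2 - 7776x

Reading degrees in the order [a, b, c, d, e, f] gives [5, 5, 5, 5, 5, 5]; set D = diag(5, 5, 5, 5, 5, 5) and form L = D - A. The eigenvalues of L are [0, 6, 6, 6, 6, 6]; the characteristic polynomial is the product of (x - lambda_i), which multiplies out to x^6 - 30x^5 + 360x^4 - 2160x^3 + 6480x^2 - 7776x. The coefficient of x^5 equals -trace(L) = -30, matching the sum of degrees.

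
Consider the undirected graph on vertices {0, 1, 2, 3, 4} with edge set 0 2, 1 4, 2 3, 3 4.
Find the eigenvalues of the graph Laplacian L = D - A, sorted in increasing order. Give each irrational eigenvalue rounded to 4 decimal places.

[0, 0.3820, 1.3820, 2.6180, 3.6180]

Each diagonal entry of L is the vertex degree and each off-diagonal entry is -1 where an edge is present, 0 otherwise; in the order [0, 1, 2, 3, 4] the diagonal is [1, 1, 2, 2, 2]. Diagonalising L (or applying a numerical eigensolver to the 5x5 matrix) gives the spectrum above. The single zero eigenvalue shows the graph is connected. The eigenvalues sum to 8, which equals trace(L) = 2|E|. By the matrix-tree theorem the graph has (1/5) * product of the nonzero eigenvalues = 1 spanning tree.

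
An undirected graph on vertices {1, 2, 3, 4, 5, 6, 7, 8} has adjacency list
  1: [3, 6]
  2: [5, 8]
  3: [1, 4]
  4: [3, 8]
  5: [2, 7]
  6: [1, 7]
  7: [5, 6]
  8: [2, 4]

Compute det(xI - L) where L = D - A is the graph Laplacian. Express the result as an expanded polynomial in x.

Each diagonal entry of L is the vertex degree and each off-diagonal entry is -1 where an edge is present, 0 otherwise; in the order [1, 2, 3, 4, 5, 6, 7, 8] the diagonal is [2, 2, 2, 2, 2, 2, 2, 2]. Computing det(xI - L) by cofactor expansion (or equivalently via sum-over-permutations) gives x^8 - 16x^7 + 104x^6 - 352x^5 + 660x^4 - 672x^3 + 336x^2 - 64x. Since p(0) = det(-L) = 0, x divides p(x). There is one zero in the spectrum, matching the 1 component. The eigenvalues sum to 16, which equals trace(L) = 2|E|.

x^8 - 16x^7 + 104x^6 - 352x^5 + 660x^4 - 672x^3 + 336x^2 - 64x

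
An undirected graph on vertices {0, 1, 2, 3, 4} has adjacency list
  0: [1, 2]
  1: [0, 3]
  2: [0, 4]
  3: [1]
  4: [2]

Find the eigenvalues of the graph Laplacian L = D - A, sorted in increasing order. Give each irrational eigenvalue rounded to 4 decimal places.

[0, 0.3820, 1.3820, 2.6180, 3.6180]

With the vertex order [0, 1, 2, 3, 4], the degrees are [2, 2, 2, 1, 1], giving D = diag(2, 2, 2, 1, 1) and L = D - A. The multiplicity of 0 as a Laplacian eigenvalue equals the number of connected components. There is one zero in the spectrum, matching the 1 component.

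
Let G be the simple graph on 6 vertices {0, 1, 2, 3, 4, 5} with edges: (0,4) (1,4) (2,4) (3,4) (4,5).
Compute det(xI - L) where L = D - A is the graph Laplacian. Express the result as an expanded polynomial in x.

x^6 - 10x^5 + 30x^4 - 40x^3 + 25x^2 - 6x

Each diagonal entry of L is the vertex degree and each off-diagonal entry is -1 where an edge is present, 0 otherwise; in the order [0, 1, 2, 3, 4, 5] the diagonal is [1, 1, 1, 1, 5, 1]. Computing det(xI - L) by cofactor expansion (or equivalently via sum-over-permutations) gives x^6 - 10x^5 + 30x^4 - 40x^3 + 25x^2 - 6x. The coefficient of x^5 equals -trace(L) = -10, matching the sum of degrees. By the matrix-tree theorem the graph has (1/6) * product of the nonzero eigenvalues = 1 spanning tree.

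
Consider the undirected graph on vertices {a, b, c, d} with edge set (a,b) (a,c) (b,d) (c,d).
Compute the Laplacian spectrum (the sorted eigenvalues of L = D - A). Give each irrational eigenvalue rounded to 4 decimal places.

[0, 2, 2, 4]

Reading degrees in the order [a, b, c, d] gives [2, 2, 2, 2]; set D = diag(2, 2, 2, 2) and form L = D - A. Since every row of L sums to 0, the all-ones vector is in the kernel and 0 is an eigenvalue. The single zero eigenvalue shows the graph is connected. There is one zero in the spectrum, matching the 1 component.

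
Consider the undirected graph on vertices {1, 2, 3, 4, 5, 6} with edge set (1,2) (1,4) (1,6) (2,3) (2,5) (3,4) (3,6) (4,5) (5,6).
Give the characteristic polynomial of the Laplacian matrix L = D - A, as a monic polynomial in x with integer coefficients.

Each diagonal entry of L is the vertex degree and each off-diagonal entry is -1 where an edge is present, 0 otherwise; in the order [1, 2, 3, 4, 5, 6] the diagonal is [3, 3, 3, 3, 3, 3]. L has integer entries, so p(x) = det(xI - L) has integer coefficients. Expanding the determinant yields x^6 - 18x^5 + 126x^4 - 432x^3 + 729x^2 - 486x. Since p(0) = det(-L) = 0, x divides p(x).

x^6 - 18x^5 + 126x^4 - 432x^3 + 729x^2 - 486x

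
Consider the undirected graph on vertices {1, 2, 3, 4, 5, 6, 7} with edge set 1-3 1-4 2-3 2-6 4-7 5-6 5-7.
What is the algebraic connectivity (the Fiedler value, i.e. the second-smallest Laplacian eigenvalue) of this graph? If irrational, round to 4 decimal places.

Reading degrees in the order [1, 2, 3, 4, 5, 6, 7] gives [2, 2, 2, 2, 2, 2, 2]; set D = diag(2, 2, 2, 2, 2, 2, 2) and form L = D - A. Computing the eigenvalues of L and sorting gives [0, 0.7530, 0.7530, 2.4450, 2.4450, 3.8019, 3.8019]. The Fiedler value lambda_2 = 0.7530 is strictly positive, so the graph is connected. The eigenvalues sum to 14, which equals trace(L) = 2|E|.

0.7530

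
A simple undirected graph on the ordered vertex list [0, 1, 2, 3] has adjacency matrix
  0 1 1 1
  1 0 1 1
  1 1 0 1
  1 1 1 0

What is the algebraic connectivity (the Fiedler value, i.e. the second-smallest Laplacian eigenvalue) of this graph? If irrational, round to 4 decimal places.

Each diagonal entry of L is the vertex degree and each off-diagonal entry is -1 where an edge is present, 0 otherwise; in the order [0, 1, 2, 3] the diagonal is [3, 3, 3, 3]. Computing the eigenvalues of L and sorting gives [0, 4, 4, 4]. The Fiedler value lambda_2 = 4 is strictly positive, so the graph is connected. The eigenvalues sum to 12, which equals trace(L) = 2|E|.

4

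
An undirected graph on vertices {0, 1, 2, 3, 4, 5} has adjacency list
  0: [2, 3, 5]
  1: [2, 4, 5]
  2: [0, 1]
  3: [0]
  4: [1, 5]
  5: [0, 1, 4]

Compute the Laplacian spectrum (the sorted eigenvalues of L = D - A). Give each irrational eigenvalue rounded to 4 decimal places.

[0, 0.7216, 1.6826, 3, 3.7046, 4.8912]

Reading degrees in the order [0, 1, 2, 3, 4, 5] gives [3, 3, 2, 1, 2, 3]; set D = diag(3, 3, 2, 1, 2, 3) and form L = D - A. Since every row of L sums to 0, the all-ones vector is in the kernel and 0 is an eigenvalue. The largest eigenvalue, 4.8912, is at most the vertex count 6.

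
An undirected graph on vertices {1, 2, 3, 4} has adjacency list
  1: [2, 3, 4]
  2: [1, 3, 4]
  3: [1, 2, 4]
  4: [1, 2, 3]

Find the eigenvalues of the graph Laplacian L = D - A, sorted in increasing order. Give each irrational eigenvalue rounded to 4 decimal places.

With the vertex order [1, 2, 3, 4], the degrees are [3, 3, 3, 3], giving D = diag(3, 3, 3, 3) and L = D - A. L is symmetric positive semidefinite, so every eigenvalue is real and nonnegative. The largest eigenvalue, 4, is at most the vertex count 4. The eigenvalues sum to 12, which equals trace(L) = 2|E|.

[0, 4, 4, 4]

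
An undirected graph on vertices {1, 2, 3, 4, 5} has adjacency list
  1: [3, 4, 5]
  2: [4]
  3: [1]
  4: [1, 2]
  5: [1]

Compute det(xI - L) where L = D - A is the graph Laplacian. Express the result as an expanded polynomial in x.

With the vertex order [1, 2, 3, 4, 5], the degrees are [3, 1, 1, 2, 1], giving D = diag(3, 1, 1, 2, 1) and L = D - A. L has integer entries, so p(x) = det(xI - L) has integer coefficients. Expanding the determinant yields x^5 - 8x^4 + 20x^3 - 18x^2 + 5x. Since p(0) = det(-L) = 0, x divides p(x). By the matrix-tree theorem the graph has (1/5) * product of the nonzero eigenvalues = 1 spanning tree. The eigenvalues sum to 8, which equals trace(L) = 2|E|.

x^5 - 8x^4 + 20x^3 - 18x^2 + 5x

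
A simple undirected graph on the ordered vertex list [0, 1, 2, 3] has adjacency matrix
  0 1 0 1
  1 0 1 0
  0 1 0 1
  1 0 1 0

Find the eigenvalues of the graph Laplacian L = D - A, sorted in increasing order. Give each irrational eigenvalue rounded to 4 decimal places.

Each diagonal entry of L is the vertex degree and each off-diagonal entry is -1 where an edge is present, 0 otherwise; in the order [0, 1, 2, 3] the diagonal is [2, 2, 2, 2]. Diagonalising L (or applying a numerical eigensolver to the 4x4 matrix) gives the spectrum above. The single zero eigenvalue shows the graph is connected. There is one zero in the spectrum, matching the 1 component. The eigenvalues sum to 8, which equals trace(L) = 2|E|.

[0, 2, 2, 4]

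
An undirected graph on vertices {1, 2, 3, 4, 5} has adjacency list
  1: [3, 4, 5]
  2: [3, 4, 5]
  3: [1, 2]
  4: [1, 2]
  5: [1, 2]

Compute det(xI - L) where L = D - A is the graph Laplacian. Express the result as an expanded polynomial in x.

x^5 - 12x^4 + 51x^3 - 92x^2 + 60x

Reading degrees in the order [1, 2, 3, 4, 5] gives [3, 3, 2, 2, 2]; set D = diag(3, 3, 2, 2, 2) and form L = D - A. The eigenvalues of L are [0, 2, 2, 3, 5]; the characteristic polynomial is the product of (x - lambda_i), which multiplies out to x^5 - 12x^4 + 51x^3 - 92x^2 + 60x. The coefficient of x^4 equals -trace(L) = -12, matching the sum of degrees. By the matrix-tree theorem the graph has (1/5) * product of the nonzero eigenvalues = 12 spanning trees.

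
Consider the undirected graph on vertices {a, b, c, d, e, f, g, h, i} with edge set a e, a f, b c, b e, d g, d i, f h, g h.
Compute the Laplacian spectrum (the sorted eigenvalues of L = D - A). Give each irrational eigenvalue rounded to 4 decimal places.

[0, 0.1206, 0.4679, 1, 1.6527, 2.3473, 3, 3.5321, 3.8794]

Each diagonal entry of L is the vertex degree and each off-diagonal entry is -1 where an edge is present, 0 otherwise; in the order [a, b, c, d, e, f, g, h, i] the diagonal is [2, 2, 1, 2, 2, 2, 2, 2, 1]. Since every row of L sums to 0, the all-ones vector is in the kernel and 0 is an eigenvalue. The single zero eigenvalue shows the graph is connected. The eigenvalues sum to 16, which equals trace(L) = 2|E|. The largest eigenvalue, 3.8794, is at most the vertex count 9.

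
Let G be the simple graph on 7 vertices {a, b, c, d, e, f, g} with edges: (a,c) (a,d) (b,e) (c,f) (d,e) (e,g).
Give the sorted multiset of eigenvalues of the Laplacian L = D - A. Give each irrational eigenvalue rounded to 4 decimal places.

[0, 0.2254, 1, 1, 2.1859, 3.3604, 4.2283]

Each diagonal entry of L is the vertex degree and each off-diagonal entry is -1 where an edge is present, 0 otherwise; in the order [a, b, c, d, e, f, g] the diagonal is [2, 1, 2, 2, 3, 1, 1]. Since every row of L sums to 0, the all-ones vector is in the kernel and 0 is an eigenvalue.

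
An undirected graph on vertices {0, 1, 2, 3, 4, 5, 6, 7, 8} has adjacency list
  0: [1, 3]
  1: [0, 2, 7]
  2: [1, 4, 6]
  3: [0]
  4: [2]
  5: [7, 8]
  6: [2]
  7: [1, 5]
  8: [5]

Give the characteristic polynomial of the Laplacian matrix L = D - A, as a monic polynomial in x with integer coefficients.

With the vertex order [0, 1, 2, 3, 4, 5, 6, 7, 8], the degrees are [2, 3, 3, 1, 1, 2, 1, 2, 1], giving D = diag(2, 3, 3, 1, 1, 2, 1, 2, 1) and L = D - A. L has integer entries, so p(x) = det(xI - L) has integer coefficients. Expanding the determinant yields x^9 - 16x^8 + 103x^7 - 344x^6 + 641x^5 - 668x^4 + 370x^3 - 96x^2 + 9x. The coefficient of x^8 equals -trace(L) = -16, matching the sum of degrees.

x^9 - 16x^8 + 103x^7 - 344x^6 + 641x^5 - 668x^4 + 370x^3 - 96x^2 + 9x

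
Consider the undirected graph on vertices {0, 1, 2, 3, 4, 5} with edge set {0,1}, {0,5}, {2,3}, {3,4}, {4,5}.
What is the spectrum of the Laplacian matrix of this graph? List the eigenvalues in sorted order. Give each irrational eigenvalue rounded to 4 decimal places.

Reading degrees in the order [0, 1, 2, 3, 4, 5] gives [2, 1, 1, 2, 2, 2]; set D = diag(2, 1, 1, 2, 2, 2) and form L = D - A. Since every row of L sums to 0, the all-ones vector is in the kernel and 0 is an eigenvalue.

[0, 0.2679, 1, 2, 3, 3.7321]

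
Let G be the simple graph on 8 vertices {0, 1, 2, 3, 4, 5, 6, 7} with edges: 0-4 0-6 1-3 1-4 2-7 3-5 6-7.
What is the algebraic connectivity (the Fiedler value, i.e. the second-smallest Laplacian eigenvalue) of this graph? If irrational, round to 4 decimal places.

0.1522

Reading degrees in the order [0, 1, 2, 3, 4, 5, 6, 7] gives [2, 2, 1, 2, 2, 1, 2, 2]; set D = diag(2, 2, 1, 2, 2, 1, 2, 2) and form L = D - A. Computing the eigenvalues of L and sorting gives [0, 0.1522, 0.5858, 1.2346, 2, 2.7654, 3.4142, 3.8478]. The Fiedler value lambda_2 = 0.1522 is strictly positive, so the graph is connected. The largest eigenvalue, 3.8478, is at most the vertex count 8. By the matrix-tree theorem the graph has (1/8) * product of the nonzero eigenvalues = 1 spanning tree.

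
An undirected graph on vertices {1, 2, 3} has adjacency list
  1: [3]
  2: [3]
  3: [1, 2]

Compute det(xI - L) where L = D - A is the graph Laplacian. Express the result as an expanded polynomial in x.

x^3 - 4x^2 + 3x

With the vertex order [1, 2, 3], the degrees are [1, 1, 2], giving D = diag(1, 1, 2) and L = D - A. L has integer entries, so p(x) = det(xI - L) has integer coefficients. Expanding the determinant yields x^3 - 4x^2 + 3x. The coefficient of x^2 equals -trace(L) = -4, matching the sum of degrees. There is one zero in the spectrum, matching the 1 component.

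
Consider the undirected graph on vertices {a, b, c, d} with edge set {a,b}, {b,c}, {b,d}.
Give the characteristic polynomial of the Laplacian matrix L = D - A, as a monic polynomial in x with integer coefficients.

x^4 - 6x^3 + 9x^2 - 4x

Each diagonal entry of L is the vertex degree and each off-diagonal entry is -1 where an edge is present, 0 otherwise; in the order [a, b, c, d] the diagonal is [1, 3, 1, 1]. Computing det(xI - L) by cofactor expansion (or equivalently via sum-over-permutations) gives x^4 - 6x^3 + 9x^2 - 4x. Since p(0) = det(-L) = 0, x divides p(x). The largest eigenvalue, 4, is at most the vertex count 4. There is one zero in the spectrum, matching the 1 component.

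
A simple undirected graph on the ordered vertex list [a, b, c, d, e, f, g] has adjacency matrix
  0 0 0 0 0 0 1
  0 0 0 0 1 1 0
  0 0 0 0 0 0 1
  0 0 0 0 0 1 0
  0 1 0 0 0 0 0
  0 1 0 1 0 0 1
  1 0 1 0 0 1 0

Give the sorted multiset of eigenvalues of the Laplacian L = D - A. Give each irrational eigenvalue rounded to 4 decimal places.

With the vertex order [a, b, c, d, e, f, g], the degrees are [1, 2, 1, 1, 1, 3, 3], giving D = diag(1, 2, 1, 1, 1, 3, 3) and L = D - A. L is symmetric positive semidefinite, so every eigenvalue is real and nonnegative. The single zero eigenvalue shows the graph is connected. There is one zero in the spectrum, matching the 1 component. The eigenvalues sum to 12, which equals trace(L) = 2|E|.

[0, 0.3217, 0.6802, 1, 2.1397, 3.2297, 4.6287]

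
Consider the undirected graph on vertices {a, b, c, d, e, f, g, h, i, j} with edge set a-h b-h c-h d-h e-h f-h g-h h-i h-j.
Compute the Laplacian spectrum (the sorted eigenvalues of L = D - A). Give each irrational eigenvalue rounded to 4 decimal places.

Reading degrees in the order [a, b, c, d, e, f, g, h, i, j] gives [1, 1, 1, 1, 1, 1, 1, 9, 1, 1]; set D = diag(1, 1, 1, 1, 1, 1, 1, 9, 1, 1) and form L = D - A. Since every row of L sums to 0, the all-ones vector is in the kernel and 0 is an eigenvalue. The single zero eigenvalue shows the graph is connected. There is one zero in the spectrum, matching the 1 component.

[0, 1, 1, 1, 1, 1, 1, 1, 1, 10]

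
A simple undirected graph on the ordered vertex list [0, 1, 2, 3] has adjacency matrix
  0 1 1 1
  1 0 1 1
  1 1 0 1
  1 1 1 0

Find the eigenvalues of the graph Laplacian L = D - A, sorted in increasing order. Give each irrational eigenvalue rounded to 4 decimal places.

[0, 4, 4, 4]

Each diagonal entry of L is the vertex degree and each off-diagonal entry is -1 where an edge is present, 0 otherwise; in the order [0, 1, 2, 3] the diagonal is [3, 3, 3, 3]. L is symmetric positive semidefinite, so every eigenvalue is real and nonnegative. The single zero eigenvalue shows the graph is connected. There is one zero in the spectrum, matching the 1 component.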